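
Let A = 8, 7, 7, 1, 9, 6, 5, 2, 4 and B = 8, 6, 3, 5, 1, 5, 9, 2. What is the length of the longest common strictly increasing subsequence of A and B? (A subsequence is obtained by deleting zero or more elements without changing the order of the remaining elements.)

2

For each value that appears in both, track the longest common increasing run ending there.
The best achievable length is 2; one witness is 1, 5 (A-positions 4,7, B-positions 5,6).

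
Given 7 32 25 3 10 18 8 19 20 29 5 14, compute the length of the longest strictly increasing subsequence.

Let dp[i] be the longest increasing subsequence ending at position i. Then dp = [1, 2, 2, 1, 2, 3, 2, 4, 5, 6, 2, 3].
The maximum is 6; one witness is 7, 10, 18, 19, 20, 29 at positions 1,5,6,8,9,10.

6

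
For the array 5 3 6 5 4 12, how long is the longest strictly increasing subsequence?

Scanning left to right, the best length ending at each element is: 5→1, 3→1, 6→2, 5→2, 4→2, 12→3.
So the longest increasing subsequence has length 3, e.g. 5, 6, 12.

3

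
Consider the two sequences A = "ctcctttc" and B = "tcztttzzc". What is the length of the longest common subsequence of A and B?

Backtracking the LCS table gives one alignment: t (A2,B1) → c (A3,B2) → t (A5,B4) → t (A6,B5) → t (A7,B6) → c (A8,B9).
So the longest common subsequence has length 6.

6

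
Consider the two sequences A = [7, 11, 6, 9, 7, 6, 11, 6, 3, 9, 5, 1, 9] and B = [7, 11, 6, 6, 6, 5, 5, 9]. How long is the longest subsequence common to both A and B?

A longest common subsequence is 7, 11, 6, 6, 6, 5, 9 (length 7); the LCS DP confirms no longer common subsequence exists.

7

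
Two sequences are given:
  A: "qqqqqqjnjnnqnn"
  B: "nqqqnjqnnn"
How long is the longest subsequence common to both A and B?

Backtracking the LCS table gives one alignment: q (A4,B2) → q (A5,B3) → q (A6,B4) → n (A8,B5) → j (A9,B6) → n (A11,B8) → n (A13,B9) → n (A14,B10).
So the longest common subsequence has length 8.

8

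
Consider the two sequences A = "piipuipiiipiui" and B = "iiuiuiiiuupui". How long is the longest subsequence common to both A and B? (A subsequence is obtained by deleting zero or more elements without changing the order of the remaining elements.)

Backtracking the LCS table gives one alignment: i (A2,B1) → i (A3,B2) → u (A5,B3) → i (A6,B4) → i (A8,B6) → i (A9,B7) → i (A10,B8) → p (A11,B11) → u (A13,B12) → i (A14,B13).
So the longest common subsequence has length 10.

10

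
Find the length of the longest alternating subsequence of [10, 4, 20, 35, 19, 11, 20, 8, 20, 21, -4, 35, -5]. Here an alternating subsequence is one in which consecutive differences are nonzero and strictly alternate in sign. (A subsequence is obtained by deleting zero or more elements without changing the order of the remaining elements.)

10

A longest alternating subsequence is 10, 4, 20, 19, 20, 8, 20, -4, 35, -5 (positions 1,2,3,5,7,8,9,11,12,13); its 9 consecutive differences strictly alternate in sign, and length 10 is optimal.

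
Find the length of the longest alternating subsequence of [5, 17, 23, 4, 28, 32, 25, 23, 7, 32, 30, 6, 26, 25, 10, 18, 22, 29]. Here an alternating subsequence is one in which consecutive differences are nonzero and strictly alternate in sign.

A longest alternating subsequence is 5, 17, 4, 28, 25, 32, 6, 26, 10, 18 (positions 1,2,4,5,7,10,12,13,15,16); its 9 consecutive differences strictly alternate in sign, and length 10 is optimal.

10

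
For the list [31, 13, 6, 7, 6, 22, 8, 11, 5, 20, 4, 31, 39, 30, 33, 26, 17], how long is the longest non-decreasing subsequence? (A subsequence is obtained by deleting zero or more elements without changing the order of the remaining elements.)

7

Scanning left to right, the best length ending at each element is: 31→1, 13→1, 6→1, 7→2, 6→2, 22→3, 8→3, 11→4, 5→1, 20→5, 4→1, 31→6, 39→7, 30→6, 33→7, 26→6, 17→5.
So the longest non-decreasing subsequence has length 7, e.g. 6, 7, 8, 11, 20, 31, 39.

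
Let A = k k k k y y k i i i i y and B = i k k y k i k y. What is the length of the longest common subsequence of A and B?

6

Backtracking the LCS table gives one alignment: k (A3,B2) → k (A4,B3) → y (A6,B4) → k (A7,B5) → i (A8,B6) → y (A12,B8).
So the longest common subsequence has length 6.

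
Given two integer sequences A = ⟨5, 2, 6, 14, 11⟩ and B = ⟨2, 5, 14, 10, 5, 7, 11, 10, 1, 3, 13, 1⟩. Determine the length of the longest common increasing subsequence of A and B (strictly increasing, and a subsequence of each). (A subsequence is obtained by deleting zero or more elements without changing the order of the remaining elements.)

2

A longest common strictly increasing subsequence is 2, 14 (length 2); it appears in order in both A and B, and no longer such subsequence exists.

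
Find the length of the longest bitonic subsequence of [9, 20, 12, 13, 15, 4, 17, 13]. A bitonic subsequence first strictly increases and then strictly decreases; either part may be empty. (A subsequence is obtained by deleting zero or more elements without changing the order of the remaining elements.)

6

One longest bitonic subsequence is 9, 12, 13, 15, 17, 13 (positions 1,3,4,5,7,8): it rises to 17 then falls. Length 6 is optimal.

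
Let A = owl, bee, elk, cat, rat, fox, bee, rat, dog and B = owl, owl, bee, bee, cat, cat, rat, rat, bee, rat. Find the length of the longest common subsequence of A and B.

6

A longest common subsequence is owl, bee, cat, rat, bee, rat (length 6); the LCS DP confirms no longer common subsequence exists.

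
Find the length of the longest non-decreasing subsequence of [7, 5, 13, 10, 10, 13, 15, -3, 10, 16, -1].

Let dp[i] be the longest non-decreasing subsequence ending at position i. Then dp = [1, 1, 2, 2, 3, 4, 5, 1, 4, 6, 2].
The maximum is 6; one witness is 7, 10, 10, 13, 15, 16 at positions 1,4,5,6,7,10.

6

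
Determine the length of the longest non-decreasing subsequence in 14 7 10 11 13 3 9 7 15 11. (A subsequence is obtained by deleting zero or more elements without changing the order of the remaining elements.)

Let dp[i] be the longest non-decreasing subsequence ending at position i. Then dp = [1, 1, 2, 3, 4, 1, 2, 2, 5, 4].
The maximum is 5; one witness is 7, 10, 11, 13, 15 at positions 2,3,4,5,9.

5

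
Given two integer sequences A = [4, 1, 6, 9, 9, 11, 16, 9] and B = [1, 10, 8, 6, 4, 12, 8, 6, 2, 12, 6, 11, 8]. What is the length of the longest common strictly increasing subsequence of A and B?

3

A longest common strictly increasing subsequence is 1, 6, 11 (length 3); it appears in order in both A and B, and no longer such subsequence exists.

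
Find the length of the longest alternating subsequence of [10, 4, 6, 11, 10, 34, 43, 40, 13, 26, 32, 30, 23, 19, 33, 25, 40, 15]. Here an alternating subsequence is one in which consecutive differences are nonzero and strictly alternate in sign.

12

Track the best alternating length ending on an up-step vs a down-step at each position: up/down = 1/1, 1/2, 3/2, 3/1, 3/4, 5/1, 5/1, 5/6, 5/6, 7/6, 7/6, 7/8, 7/8, 7/8, 9/6, 9/10, 11/6, 7/12.
The maximum over both is 12; one such subsequence is 10, 4, 11, 10, 34, 13, 32, 30, 33, 25, 40, 15.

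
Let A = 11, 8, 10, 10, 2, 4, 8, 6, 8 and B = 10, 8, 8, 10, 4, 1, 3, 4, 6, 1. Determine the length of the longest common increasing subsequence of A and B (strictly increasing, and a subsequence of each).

For each value that appears in both, track the longest common increasing run ending there.
The best achievable length is 2; one witness is 8, 10 (A-positions 2,3, B-positions 2,4).

2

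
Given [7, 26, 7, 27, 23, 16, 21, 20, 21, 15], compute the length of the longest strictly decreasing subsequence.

Scanning left to right, the best length ending at each element is: 7→1, 26→1, 7→2, 27→1, 23→2, 16→3, 21→3, 20→4, 21→3, 15→5.
So the longest decreasing subsequence has length 5, e.g. 26, 23, 21, 20, 15.

5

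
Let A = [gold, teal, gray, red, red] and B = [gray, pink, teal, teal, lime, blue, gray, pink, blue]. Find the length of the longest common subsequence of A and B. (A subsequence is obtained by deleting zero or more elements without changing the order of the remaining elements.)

Backtracking the LCS table gives one alignment: teal (A2,B4) → gray (A3,B7).
So the longest common subsequence has length 2.

2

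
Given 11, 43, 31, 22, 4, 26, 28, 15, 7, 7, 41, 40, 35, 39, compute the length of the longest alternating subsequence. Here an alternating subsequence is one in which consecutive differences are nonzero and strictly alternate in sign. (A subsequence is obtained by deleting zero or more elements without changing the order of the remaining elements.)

A longest alternating subsequence is 11, 43, 22, 26, 15, 41, 35, 39 (positions 1,2,4,6,8,11,13,14); its 7 consecutive differences strictly alternate in sign, and length 8 is optimal.

8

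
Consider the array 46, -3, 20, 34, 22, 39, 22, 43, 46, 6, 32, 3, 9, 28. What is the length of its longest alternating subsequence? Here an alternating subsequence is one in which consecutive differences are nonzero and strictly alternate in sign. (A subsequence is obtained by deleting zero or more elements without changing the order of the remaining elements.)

Track the best alternating length ending on an up-step vs a down-step at each position: up/down = 1/1, 1/2, 3/2, 3/2, 3/4, 5/2, 3/6, 7/2, 7/1, 3/8, 9/8, 3/10, 11/10, 11/10.
The maximum over both is 11; one such subsequence is 46, -3, 34, 22, 39, 22, 43, 6, 32, 3, 9.

11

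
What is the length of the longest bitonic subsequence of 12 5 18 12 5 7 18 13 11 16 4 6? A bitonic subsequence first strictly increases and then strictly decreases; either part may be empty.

Let inc[i] be the LIS ending at i and dec[i] the longest strictly decreasing subsequence starting at i. inc = [1, 1, 2, 2, 1, 2, 3, 3, 3, 4, 1, 2], dec = [3, 2, 4, 3, 2, 2, 4, 3, 2, 2, 1, 1].
max_i inc[i]+dec[i]−1 = 6, with one witness 5, 12, 18, 13, 11, 6.

6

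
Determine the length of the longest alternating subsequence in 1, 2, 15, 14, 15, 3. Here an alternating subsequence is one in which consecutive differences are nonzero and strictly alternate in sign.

Track the best alternating length ending on an up-step vs a down-step at each position: up/down = 1/1, 2/1, 2/1, 2/3, 4/1, 2/5.
The maximum over both is 5; one such subsequence is 1, 15, 14, 15, 3.

5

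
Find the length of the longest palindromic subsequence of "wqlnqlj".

One longest palindromic subsequence is lql (positions 3,5,6); it reads the same forward and backward, and the interval DP gives dp[1][7] = 3.

3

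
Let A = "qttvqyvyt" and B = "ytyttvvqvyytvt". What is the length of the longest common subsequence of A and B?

7

A longest common subsequence is ttvqyvt (length 7); the LCS DP confirms no longer common subsequence exists.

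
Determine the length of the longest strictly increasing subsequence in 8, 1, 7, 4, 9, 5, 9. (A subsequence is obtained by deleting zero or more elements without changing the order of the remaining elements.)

Scanning left to right, the best length ending at each element is: 8→1, 1→1, 7→2, 4→2, 9→3, 5→3, 9→4.
So the longest increasing subsequence has length 4, e.g. 1, 4, 5, 9.

4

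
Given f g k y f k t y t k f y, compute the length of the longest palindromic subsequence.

One longest palindromic subsequence is yfktytkfy (positions 4,5,6,7,8,9,10,11,12); it reads the same forward and backward, and the interval DP gives dp[1][12] = 9.

9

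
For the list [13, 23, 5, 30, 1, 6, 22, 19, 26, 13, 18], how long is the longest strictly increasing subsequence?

Let dp[i] be the longest increasing subsequence ending at position i. Then dp = [1, 2, 1, 3, 1, 2, 3, 3, 4, 3, 4].
The maximum is 4; one witness is 5, 6, 22, 26 at positions 3,6,7,9.

4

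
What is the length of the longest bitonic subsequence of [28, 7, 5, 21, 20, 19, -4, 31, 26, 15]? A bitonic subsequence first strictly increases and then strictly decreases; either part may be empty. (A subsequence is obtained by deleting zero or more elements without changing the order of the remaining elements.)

5

One longest bitonic subsequence is 28, 21, 20, 19, 15 (positions 1,4,5,6,10): it rises to 28 then falls. Length 5 is optimal.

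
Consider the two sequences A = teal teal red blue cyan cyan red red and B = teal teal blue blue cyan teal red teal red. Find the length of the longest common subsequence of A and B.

6

A longest common subsequence is teal, teal, blue, cyan, red, red (length 6); the LCS DP confirms no longer common subsequence exists.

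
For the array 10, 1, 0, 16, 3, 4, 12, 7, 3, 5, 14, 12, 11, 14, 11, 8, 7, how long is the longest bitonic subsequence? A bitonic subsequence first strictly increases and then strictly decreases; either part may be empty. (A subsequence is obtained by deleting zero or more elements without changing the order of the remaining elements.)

9

One longest bitonic subsequence is 1, 3, 4, 12, 14, 12, 11, 8, 7 (positions 2,5,6,7,11,12,15,16,17): it rises to 14 then falls. Length 9 is optimal.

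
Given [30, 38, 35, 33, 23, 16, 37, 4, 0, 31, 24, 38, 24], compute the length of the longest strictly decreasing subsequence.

7

Let dp[i] be the longest decreasing subsequence ending at position i. Then dp = [1, 1, 2, 3, 4, 5, 2, 6, 7, 4, 5, 1, 5].
The maximum is 7; one witness is 38, 35, 33, 23, 16, 4, 0 at positions 2,3,4,5,6,8,9.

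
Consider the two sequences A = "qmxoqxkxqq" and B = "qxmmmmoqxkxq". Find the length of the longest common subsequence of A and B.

8

A longest common subsequence is qmoqxkxq (length 8); the LCS DP confirms no longer common subsequence exists.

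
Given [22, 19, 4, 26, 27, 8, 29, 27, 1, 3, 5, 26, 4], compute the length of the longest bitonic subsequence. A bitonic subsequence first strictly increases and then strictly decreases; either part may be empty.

7

One longest bitonic subsequence is 22, 26, 27, 29, 27, 26, 4 (positions 1,4,5,7,8,12,13): it rises to 29 then falls. Length 7 is optimal.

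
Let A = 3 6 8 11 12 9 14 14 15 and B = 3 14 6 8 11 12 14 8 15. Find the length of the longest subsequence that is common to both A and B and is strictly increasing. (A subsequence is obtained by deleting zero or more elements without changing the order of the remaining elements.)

A longest common strictly increasing subsequence is 3, 6, 8, 11, 12, 14, 15 (length 7); it appears in order in both A and B, and no longer such subsequence exists.

7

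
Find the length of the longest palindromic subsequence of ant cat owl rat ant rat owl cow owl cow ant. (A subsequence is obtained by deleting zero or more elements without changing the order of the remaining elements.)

Using dp[i][j] = 2 + dp[i+1][j−1] if the ends match, else max(dp[i+1][j], dp[i][j−1]):
dp[1][11] = 7. A witness is ant owl rat ant rat owl ant at positions 1,3,4,5,6,9,11.

7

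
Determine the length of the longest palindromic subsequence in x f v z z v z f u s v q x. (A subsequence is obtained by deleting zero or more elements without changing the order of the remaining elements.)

8

One longest palindromic subsequence is xfvzzvfx (positions 1,2,3,4,5,6,8,13); it reads the same forward and backward, and the interval DP gives dp[1][13] = 8.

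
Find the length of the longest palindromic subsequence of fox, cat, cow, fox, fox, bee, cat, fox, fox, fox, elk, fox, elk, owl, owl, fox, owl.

8

One longest palindromic subsequence is fox fox fox fox fox fox fox fox (positions 1,4,5,8,9,10,12,16); it reads the same forward and backward, and the interval DP gives dp[1][17] = 8.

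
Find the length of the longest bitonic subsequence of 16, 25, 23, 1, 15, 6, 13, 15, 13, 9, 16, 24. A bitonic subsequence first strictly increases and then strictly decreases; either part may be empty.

6

Let inc[i] be the LIS ending at i and dec[i] the longest strictly decreasing subsequence starting at i. inc = [1, 2, 2, 1, 2, 2, 3, 4, 3, 3, 5, 6], dec = [4, 5, 4, 1, 3, 1, 2, 3, 2, 1, 1, 1].
max_i inc[i]+dec[i]−1 = 6, with one witness 16, 25, 23, 15, 13, 9.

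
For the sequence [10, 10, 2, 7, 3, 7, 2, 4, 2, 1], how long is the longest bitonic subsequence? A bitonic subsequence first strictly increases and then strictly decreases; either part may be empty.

6

One longest bitonic subsequence is 2, 3, 7, 4, 2, 1 (positions 3,5,6,8,9,10): it rises to 7 then falls. Length 6 is optimal.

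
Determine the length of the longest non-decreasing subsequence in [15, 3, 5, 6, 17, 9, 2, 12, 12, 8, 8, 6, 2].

One longest non-decreasing subsequence is 3, 5, 6, 9, 12, 12 (positions 2,3,4,6,8,9), of length 6; no longer one exists.

6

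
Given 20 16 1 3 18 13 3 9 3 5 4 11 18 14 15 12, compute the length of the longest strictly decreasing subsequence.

6

Let dp[i] be the longest decreasing subsequence ending at position i. Then dp = [1, 2, 3, 3, 2, 3, 4, 4, 5, 5, 6, 4, 2, 3, 3, 4].
The maximum is 6; one witness is 20, 16, 13, 9, 5, 4 at positions 1,2,6,8,10,11.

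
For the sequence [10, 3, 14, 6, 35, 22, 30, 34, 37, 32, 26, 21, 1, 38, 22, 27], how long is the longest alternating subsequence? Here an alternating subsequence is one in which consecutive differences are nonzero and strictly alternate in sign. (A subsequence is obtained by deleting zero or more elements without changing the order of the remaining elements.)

Track the best alternating length ending on an up-step vs a down-step at each position: up/down = 1/1, 1/2, 3/1, 3/4, 5/1, 5/6, 7/6, 7/6, 7/1, 7/8, 7/8, 5/8, 1/8, 9/1, 9/10, 11/10.
The maximum over both is 11; one such subsequence is 10, 3, 14, 6, 35, 22, 34, 32, 38, 22, 27.

11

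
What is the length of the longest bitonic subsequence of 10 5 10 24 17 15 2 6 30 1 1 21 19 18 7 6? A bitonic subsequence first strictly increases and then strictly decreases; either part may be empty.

9

One longest bitonic subsequence is 5, 10, 24, 30, 21, 19, 18, 7, 6 (positions 2,3,4,9,12,13,14,15,16): it rises to 30 then falls. Length 9 is optimal.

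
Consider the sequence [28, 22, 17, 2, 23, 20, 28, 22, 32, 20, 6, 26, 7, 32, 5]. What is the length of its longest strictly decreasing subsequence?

Scanning left to right, the best length ending at each element is: 28→1, 22→2, 17→3, 2→4, 23→2, 20→3, 28→1, 22→3, 32→1, 20→4, 6→5, 26→2, 7→5, 32→1, 5→6.
So the longest decreasing subsequence has length 6, e.g. 28, 23, 22, 20, 6, 5.

6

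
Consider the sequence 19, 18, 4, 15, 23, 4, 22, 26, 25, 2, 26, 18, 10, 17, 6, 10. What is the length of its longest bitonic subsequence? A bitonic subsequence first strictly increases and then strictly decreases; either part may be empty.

Let inc[i] be the LIS ending at i and dec[i] the longest strictly decreasing subsequence starting at i. inc = [1, 1, 1, 2, 3, 1, 3, 4, 4, 1, 5, 3, 2, 3, 2, 3], dec = [5, 4, 2, 3, 5, 2, 4, 5, 4, 1, 4, 3, 2, 2, 1, 1].
max_i inc[i]+dec[i]−1 = 8, with one witness 4, 15, 23, 26, 25, 18, 17, 10.

8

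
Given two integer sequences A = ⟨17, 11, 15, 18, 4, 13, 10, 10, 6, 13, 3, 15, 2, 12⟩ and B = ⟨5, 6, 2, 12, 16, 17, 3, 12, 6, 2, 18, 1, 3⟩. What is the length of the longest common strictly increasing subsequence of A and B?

For each value that appears in both, track the longest common increasing run ending there.
The best achievable length is 2; one witness is 6, 12 (A-positions 9,14, B-positions 2,4).

2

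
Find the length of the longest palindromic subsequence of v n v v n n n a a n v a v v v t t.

10

One longest palindromic subsequence is vvvnaanvvv (positions 1,3,4,7,8,9,10,13,14,15); it reads the same forward and backward, and the interval DP gives dp[1][17] = 10.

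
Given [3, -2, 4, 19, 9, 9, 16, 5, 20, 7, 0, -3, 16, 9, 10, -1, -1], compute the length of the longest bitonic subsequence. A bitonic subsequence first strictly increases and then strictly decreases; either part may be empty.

8

One longest bitonic subsequence is 3, 4, 9, 16, 20, 16, 10, -1 (positions 1,3,5,7,9,13,15,17): it rises to 20 then falls. Length 8 is optimal.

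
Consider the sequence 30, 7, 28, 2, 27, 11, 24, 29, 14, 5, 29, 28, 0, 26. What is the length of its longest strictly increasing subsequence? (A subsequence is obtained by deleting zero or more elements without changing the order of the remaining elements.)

4

Scanning left to right, the best length ending at each element is: 30→1, 7→1, 28→2, 2→1, 27→2, 11→2, 24→3, 29→4, 14→3, 5→2, 29→4, 28→4, 0→1, 26→4.
So the longest increasing subsequence has length 4, e.g. 7, 11, 24, 29.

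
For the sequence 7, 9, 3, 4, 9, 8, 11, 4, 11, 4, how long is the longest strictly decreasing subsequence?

3

One longest decreasing subsequence is 9, 8, 4 (positions 2,6,8), of length 3; no longer one exists.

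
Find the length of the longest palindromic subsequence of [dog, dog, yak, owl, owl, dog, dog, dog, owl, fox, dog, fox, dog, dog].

9

Using dp[i][j] = 2 + dp[i+1][j−1] if the ends match, else max(dp[i+1][j], dp[i][j−1]):
dp[1][14] = 9. A witness is dog dog owl dog dog dog owl dog dog at positions 1,2,5,6,7,8,9,13,14.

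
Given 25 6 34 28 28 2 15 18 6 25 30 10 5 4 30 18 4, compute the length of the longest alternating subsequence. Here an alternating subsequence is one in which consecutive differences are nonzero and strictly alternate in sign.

Track the best alternating length ending on an up-step vs a down-step at each position: up/down = 1/1, 1/2, 3/1, 3/4, 3/4, 1/4, 5/4, 5/4, 5/6, 7/4, 7/4, 7/8, 5/8, 5/8, 9/4, 9/10, 5/10.
The maximum over both is 10; one such subsequence is 25, 6, 34, 2, 15, 6, 25, 10, 30, 18.

10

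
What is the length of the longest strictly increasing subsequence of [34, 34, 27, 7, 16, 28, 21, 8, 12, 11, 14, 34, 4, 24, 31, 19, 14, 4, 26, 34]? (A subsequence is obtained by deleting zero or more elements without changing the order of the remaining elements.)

Scanning left to right, the best length ending at each element is: 34→1, 34→1, 27→1, 7→1, 16→2, 28→3, 21→3, 8→2, 12→3, 11→3, 14→4, 34→5, 4→1, 24→5, 31→6, 19→5, 14→4, 4→1, 26→6, 34→7.
So the longest increasing subsequence has length 7, e.g. 7, 8, 12, 14, 24, 31, 34.

7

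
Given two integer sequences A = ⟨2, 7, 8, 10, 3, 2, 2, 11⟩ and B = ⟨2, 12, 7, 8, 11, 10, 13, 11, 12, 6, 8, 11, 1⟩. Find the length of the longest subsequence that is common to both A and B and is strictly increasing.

5

A longest common strictly increasing subsequence is 2, 7, 8, 10, 11 (length 5); it appears in order in both A and B, and no longer such subsequence exists.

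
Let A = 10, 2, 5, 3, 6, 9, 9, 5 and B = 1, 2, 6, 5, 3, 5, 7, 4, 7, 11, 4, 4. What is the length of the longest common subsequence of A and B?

4

A longest common subsequence is 2, 5, 3, 5 (length 4); the LCS DP confirms no longer common subsequence exists.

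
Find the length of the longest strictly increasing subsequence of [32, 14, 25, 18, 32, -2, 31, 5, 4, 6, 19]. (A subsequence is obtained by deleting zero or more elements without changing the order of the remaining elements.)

4

Let dp[i] be the longest increasing subsequence ending at position i. Then dp = [1, 1, 2, 2, 3, 1, 3, 2, 2, 3, 4].
The maximum is 4; one witness is -2, 5, 6, 19 at positions 6,8,10,11.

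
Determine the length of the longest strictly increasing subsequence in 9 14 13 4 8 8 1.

Scanning left to right, the best length ending at each element is: 9→1, 14→2, 13→2, 4→1, 8→2, 8→2, 1→1.
So the longest increasing subsequence has length 2, e.g. 9, 14.

2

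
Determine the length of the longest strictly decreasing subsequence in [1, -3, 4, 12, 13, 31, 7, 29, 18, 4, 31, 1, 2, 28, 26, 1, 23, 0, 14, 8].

7

One longest decreasing subsequence is 31, 29, 18, 4, 2, 1, 0 (positions 6,8,9,10,13,16,18), of length 7; no longer one exists.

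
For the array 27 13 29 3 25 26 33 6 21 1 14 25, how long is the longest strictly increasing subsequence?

Let dp[i] be the longest increasing subsequence ending at position i. Then dp = [1, 1, 2, 1, 2, 3, 4, 2, 3, 1, 3, 4].
The maximum is 4; one witness is 13, 25, 26, 33 at positions 2,5,6,7.

4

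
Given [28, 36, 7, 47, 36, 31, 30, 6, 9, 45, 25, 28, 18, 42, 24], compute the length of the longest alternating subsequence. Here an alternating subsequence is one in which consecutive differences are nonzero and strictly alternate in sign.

11

A longest alternating subsequence is 28, 36, 7, 47, 36, 45, 25, 28, 18, 42, 24 (positions 1,2,3,4,5,10,11,12,13,14,15); its 10 consecutive differences strictly alternate in sign, and length 11 is optimal.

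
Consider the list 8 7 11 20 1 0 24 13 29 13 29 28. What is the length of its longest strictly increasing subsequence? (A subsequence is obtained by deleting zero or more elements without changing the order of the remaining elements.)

5

Let dp[i] be the longest increasing subsequence ending at position i. Then dp = [1, 1, 2, 3, 1, 1, 4, 3, 5, 3, 5, 5].
The maximum is 5; one witness is 8, 11, 20, 24, 29 at positions 1,3,4,7,9.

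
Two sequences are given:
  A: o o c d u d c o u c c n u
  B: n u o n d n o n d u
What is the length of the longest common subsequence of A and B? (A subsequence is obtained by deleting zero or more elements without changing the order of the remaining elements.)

5

A longest common subsequence is odonu (length 5); the LCS DP confirms no longer common subsequence exists.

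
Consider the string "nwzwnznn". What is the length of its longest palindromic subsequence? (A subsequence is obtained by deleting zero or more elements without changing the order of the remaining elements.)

One longest palindromic subsequence is nnznn (positions 1,5,6,7,8); it reads the same forward and backward, and the interval DP gives dp[1][8] = 5.

5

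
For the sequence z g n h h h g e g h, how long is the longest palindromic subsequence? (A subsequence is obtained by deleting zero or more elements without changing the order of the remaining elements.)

5

One longest palindromic subsequence is hgegh (positions 4,7,8,9,10); it reads the same forward and backward, and the interval DP gives dp[1][10] = 5.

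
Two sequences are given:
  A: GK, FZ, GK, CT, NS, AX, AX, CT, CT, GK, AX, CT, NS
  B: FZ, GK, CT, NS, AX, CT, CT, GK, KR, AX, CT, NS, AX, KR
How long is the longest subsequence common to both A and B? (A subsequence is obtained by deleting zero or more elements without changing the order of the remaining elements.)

A longest common subsequence is FZ, GK, CT, NS, AX, CT, CT, GK, AX, CT, NS (length 11); the LCS DP confirms no longer common subsequence exists.

11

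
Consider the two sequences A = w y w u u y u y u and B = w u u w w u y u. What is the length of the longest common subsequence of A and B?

6

Backtracking the LCS table gives one alignment: w (A3,B1) → u (A4,B2) → u (A5,B3) → u (A7,B6) → y (A8,B7) → u (A9,B8).
So the longest common subsequence has length 6.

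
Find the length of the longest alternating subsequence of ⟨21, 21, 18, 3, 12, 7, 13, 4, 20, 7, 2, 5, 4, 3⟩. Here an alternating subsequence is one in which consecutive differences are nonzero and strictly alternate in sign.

10

Track the best alternating length ending on an up-step vs a down-step at each position: up/down = 1/1, 1/1, 1/2, 1/2, 3/2, 3/4, 5/2, 3/6, 7/2, 7/8, 1/8, 9/8, 9/10, 9/10.
The maximum over both is 10; one such subsequence is 21, 3, 12, 7, 13, 4, 20, 2, 5, 4.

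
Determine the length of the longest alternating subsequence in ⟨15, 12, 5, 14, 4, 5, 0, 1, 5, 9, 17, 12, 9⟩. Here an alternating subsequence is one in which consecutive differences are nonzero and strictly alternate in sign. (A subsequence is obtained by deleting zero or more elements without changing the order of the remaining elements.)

Track the best alternating length ending on an up-step vs a down-step at each position: up/down = 1/1, 1/2, 1/2, 3/2, 1/4, 5/4, 1/6, 7/6, 7/4, 7/4, 7/1, 7/8, 7/8.
The maximum over both is 8; one such subsequence is 15, 12, 14, 4, 5, 0, 17, 12.

8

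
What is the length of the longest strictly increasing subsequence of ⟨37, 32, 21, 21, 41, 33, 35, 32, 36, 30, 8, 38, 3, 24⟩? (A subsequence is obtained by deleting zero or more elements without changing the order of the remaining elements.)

One longest increasing subsequence is 32, 33, 35, 36, 38 (positions 2,6,7,9,12), of length 5; no longer one exists.

5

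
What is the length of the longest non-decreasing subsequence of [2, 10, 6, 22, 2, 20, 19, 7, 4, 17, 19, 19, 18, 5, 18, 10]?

6

One longest non-decreasing subsequence is 2, 6, 7, 17, 19, 19 (positions 1,3,8,10,11,12), of length 6; no longer one exists.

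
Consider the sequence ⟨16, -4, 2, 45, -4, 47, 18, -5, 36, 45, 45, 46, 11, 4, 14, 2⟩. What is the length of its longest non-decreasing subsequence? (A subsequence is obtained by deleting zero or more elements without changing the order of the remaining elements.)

Let dp[i] be the longest non-decreasing subsequence ending at position i. Then dp = [1, 1, 2, 3, 2, 4, 3, 1, 4, 5, 6, 7, 3, 3, 4, 3].
The maximum is 7; one witness is -4, 2, 18, 36, 45, 45, 46 at positions 2,3,7,9,10,11,12.

7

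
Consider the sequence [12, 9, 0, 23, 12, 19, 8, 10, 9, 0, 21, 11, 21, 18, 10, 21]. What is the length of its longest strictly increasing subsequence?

6

Let dp[i] be the longest increasing subsequence ending at position i. Then dp = [1, 1, 1, 2, 2, 3, 2, 3, 3, 1, 4, 4, 5, 5, 4, 6].
The maximum is 6; one witness is 0, 8, 10, 11, 18, 21 at positions 3,7,8,12,14,16.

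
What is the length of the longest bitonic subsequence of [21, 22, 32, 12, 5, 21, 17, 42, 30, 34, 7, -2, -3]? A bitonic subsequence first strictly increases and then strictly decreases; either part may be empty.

8

One longest bitonic subsequence is 21, 22, 32, 21, 17, 7, -2, -3 (positions 1,2,3,6,7,11,12,13): it rises to 32 then falls. Length 8 is optimal.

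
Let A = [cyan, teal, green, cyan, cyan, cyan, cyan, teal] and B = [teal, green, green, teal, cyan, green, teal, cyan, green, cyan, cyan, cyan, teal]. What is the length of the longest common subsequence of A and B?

7

Backtracking the LCS table gives one alignment: cyan (A1,B5) → teal (A2,B7) → green (A3,B9) → cyan (A5,B10) → cyan (A6,B11) → cyan (A7,B12) → teal (A8,B13).
So the longest common subsequence has length 7.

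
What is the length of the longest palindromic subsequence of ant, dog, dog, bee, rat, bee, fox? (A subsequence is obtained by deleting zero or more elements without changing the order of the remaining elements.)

One longest palindromic subsequence is bee rat bee (positions 4,5,6); it reads the same forward and backward, and the interval DP gives dp[1][7] = 3.

3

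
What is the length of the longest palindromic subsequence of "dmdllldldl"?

Using dp[i][j] = 2 + dp[i+1][j−1] if the ends match, else max(dp[i+1][j], dp[i][j−1]):
dp[1][10] = 7. A witness is ddllldd at positions 1,3,4,5,6,7,9.

7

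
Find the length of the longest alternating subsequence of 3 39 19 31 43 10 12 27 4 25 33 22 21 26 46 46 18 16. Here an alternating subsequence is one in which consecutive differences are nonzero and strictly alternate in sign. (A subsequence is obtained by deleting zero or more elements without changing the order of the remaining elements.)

11

A longest alternating subsequence is 3, 39, 19, 31, 10, 12, 4, 25, 22, 26, 18 (positions 1,2,3,4,6,7,9,10,12,14,17); its 10 consecutive differences strictly alternate in sign, and length 11 is optimal.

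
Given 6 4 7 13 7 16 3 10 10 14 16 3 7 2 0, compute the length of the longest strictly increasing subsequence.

5

Let dp[i] be the longest increasing subsequence ending at position i. Then dp = [1, 1, 2, 3, 2, 4, 1, 3, 3, 4, 5, 1, 2, 1, 1].
The maximum is 5; one witness is 6, 7, 13, 14, 16 at positions 1,3,4,10,11.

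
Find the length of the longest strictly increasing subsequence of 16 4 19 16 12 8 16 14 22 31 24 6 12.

5

Let dp[i] be the longest increasing subsequence ending at position i. Then dp = [1, 1, 2, 2, 2, 2, 3, 3, 4, 5, 5, 2, 3].
The maximum is 5; one witness is 4, 12, 16, 22, 31 at positions 2,5,7,9,10.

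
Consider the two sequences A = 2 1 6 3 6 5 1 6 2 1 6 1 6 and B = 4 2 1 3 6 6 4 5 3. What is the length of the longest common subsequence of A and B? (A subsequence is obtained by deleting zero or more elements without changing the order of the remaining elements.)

5

A longest common subsequence is 2, 1, 6, 6, 5 (length 5); the LCS DP confirms no longer common subsequence exists.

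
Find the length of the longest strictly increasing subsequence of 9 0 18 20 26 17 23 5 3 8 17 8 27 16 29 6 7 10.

6

Let dp[i] be the longest increasing subsequence ending at position i. Then dp = [1, 1, 2, 3, 4, 2, 4, 2, 2, 3, 4, 3, 5, 4, 6, 3, 4, 5].
The maximum is 6; one witness is 9, 18, 20, 26, 27, 29 at positions 1,3,4,5,13,15.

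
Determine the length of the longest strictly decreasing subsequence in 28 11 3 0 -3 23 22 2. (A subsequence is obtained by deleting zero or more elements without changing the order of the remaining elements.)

Scanning left to right, the best length ending at each element is: 28→1, 11→2, 3→3, 0→4, -3→5, 23→2, 22→3, 2→4.
So the longest decreasing subsequence has length 5, e.g. 28, 11, 3, 0, -3.

5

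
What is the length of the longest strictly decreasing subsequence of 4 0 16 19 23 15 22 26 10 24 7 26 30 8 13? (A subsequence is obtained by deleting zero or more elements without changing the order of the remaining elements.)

4

One longest decreasing subsequence is 16, 15, 10, 7 (positions 3,6,9,11), of length 4; no longer one exists.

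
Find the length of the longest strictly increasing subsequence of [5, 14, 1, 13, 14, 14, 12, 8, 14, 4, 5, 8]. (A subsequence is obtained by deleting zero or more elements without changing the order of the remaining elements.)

Scanning left to right, the best length ending at each element is: 5→1, 14→2, 1→1, 13→2, 14→3, 14→3, 12→2, 8→2, 14→3, 4→2, 5→3, 8→4.
So the longest increasing subsequence has length 4, e.g. 1, 4, 5, 8.

4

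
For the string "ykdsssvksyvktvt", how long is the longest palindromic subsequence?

7

One longest palindromic subsequence is yksssky (positions 1,2,4,5,6,8,10); it reads the same forward and backward, and the interval DP gives dp[1][15] = 7.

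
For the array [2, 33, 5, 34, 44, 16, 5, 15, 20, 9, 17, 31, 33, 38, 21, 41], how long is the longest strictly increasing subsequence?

One longest increasing subsequence is 2, 5, 16, 20, 31, 33, 38, 41 (positions 1,3,6,9,12,13,14,16), of length 8; no longer one exists.

8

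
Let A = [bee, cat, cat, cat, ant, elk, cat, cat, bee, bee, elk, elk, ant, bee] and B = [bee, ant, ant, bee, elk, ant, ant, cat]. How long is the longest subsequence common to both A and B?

5

A longest common subsequence is bee, ant, bee, elk, ant (length 5); the LCS DP confirms no longer common subsequence exists.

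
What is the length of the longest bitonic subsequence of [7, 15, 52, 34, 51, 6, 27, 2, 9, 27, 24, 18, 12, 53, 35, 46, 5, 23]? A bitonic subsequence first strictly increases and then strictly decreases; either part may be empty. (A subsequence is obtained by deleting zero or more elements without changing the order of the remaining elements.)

Let inc[i] be the LIS ending at i and dec[i] the longest strictly decreasing subsequence starting at i. inc = [1, 2, 3, 3, 4, 1, 3, 1, 2, 3, 3, 3, 3, 5, 4, 5, 2, 4], dec = [3, 3, 7, 6, 6, 2, 5, 1, 2, 5, 4, 3, 2, 3, 2, 2, 1, 1].
max_i inc[i]+dec[i]−1 = 9, with one witness 7, 15, 52, 51, 27, 24, 18, 12, 5.

9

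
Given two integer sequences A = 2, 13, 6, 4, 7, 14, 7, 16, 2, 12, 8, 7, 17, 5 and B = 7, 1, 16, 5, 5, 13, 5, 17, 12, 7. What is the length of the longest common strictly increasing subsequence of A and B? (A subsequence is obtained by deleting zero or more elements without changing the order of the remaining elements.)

3

A longest common strictly increasing subsequence is 7, 16, 17 (length 3); it appears in order in both A and B, and no longer such subsequence exists.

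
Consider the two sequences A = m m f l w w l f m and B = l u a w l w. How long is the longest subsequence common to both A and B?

A longest common subsequence is lww (length 3); the LCS DP confirms no longer common subsequence exists.

3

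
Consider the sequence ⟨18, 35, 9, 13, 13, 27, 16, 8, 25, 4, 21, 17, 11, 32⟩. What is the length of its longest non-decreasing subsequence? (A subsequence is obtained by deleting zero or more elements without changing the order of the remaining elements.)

6

One longest non-decreasing subsequence is 9, 13, 13, 16, 25, 32 (positions 3,4,5,7,9,14), of length 6; no longer one exists.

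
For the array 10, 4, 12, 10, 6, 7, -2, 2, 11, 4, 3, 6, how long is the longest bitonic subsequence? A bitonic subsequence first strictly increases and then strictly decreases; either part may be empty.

6

Let inc[i] be the LIS ending at i and dec[i] the longest strictly decreasing subsequence starting at i. inc = [1, 1, 2, 2, 2, 3, 1, 2, 4, 3, 3, 4], dec = [4, 2, 5, 4, 3, 3, 1, 1, 3, 2, 1, 1].
max_i inc[i]+dec[i]−1 = 6, with one witness 10, 12, 10, 7, 4, 3.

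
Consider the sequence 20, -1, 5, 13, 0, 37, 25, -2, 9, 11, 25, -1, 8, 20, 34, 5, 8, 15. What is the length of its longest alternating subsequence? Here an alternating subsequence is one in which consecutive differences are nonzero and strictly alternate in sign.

11

A longest alternating subsequence is 20, -1, 5, 0, 37, -2, 9, -1, 8, 5, 8 (positions 1,2,3,5,6,8,9,12,13,16,17); its 10 consecutive differences strictly alternate in sign, and length 11 is optimal.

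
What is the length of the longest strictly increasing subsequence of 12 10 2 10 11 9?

One longest increasing subsequence is 2, 10, 11 (positions 3,4,5), of length 3; no longer one exists.

3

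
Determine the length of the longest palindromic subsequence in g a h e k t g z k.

3

One longest palindromic subsequence is kzk (positions 5,8,9); it reads the same forward and backward, and the interval DP gives dp[1][9] = 3.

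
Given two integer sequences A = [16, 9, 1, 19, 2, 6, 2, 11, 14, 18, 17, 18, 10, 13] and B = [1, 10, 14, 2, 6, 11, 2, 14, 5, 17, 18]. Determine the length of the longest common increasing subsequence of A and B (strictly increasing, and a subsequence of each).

A longest common strictly increasing subsequence is 1, 2, 6, 11, 14, 17, 18 (length 7); it appears in order in both A and B, and no longer such subsequence exists.

7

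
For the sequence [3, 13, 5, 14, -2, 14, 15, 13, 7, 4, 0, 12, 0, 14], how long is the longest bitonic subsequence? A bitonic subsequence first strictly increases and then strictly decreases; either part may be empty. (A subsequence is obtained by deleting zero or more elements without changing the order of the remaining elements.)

Let inc[i] be the LIS ending at i and dec[i] the longest strictly decreasing subsequence starting at i. inc = [1, 2, 2, 3, 1, 3, 4, 3, 3, 2, 2, 4, 2, 5], dec = [2, 4, 3, 5, 1, 5, 5, 4, 3, 2, 1, 2, 1, 1].
max_i inc[i]+dec[i]−1 = 8, with one witness 3, 13, 14, 15, 13, 7, 4, 0.

8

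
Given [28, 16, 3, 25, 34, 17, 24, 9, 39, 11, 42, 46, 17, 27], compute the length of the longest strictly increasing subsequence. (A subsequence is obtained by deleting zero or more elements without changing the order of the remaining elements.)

One longest increasing subsequence is 16, 25, 34, 39, 42, 46 (positions 2,4,5,9,11,12), of length 6; no longer one exists.

6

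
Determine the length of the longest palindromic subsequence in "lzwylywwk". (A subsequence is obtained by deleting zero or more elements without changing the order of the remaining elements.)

One longest palindromic subsequence is wylyw (positions 3,4,5,6,8); it reads the same forward and backward, and the interval DP gives dp[1][9] = 5.

5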